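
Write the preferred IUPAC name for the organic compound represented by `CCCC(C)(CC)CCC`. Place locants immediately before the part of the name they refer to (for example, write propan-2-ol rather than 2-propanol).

The longest carbon chain is 7 atoms: the parent is heptane.
Numbering from either end gives identical locants here.
This places an ethyl group at C-4; a methyl group at C-4.
The substituents are ordered alphabetically, ignoring any di-/tri- multipliers.
Putting it together: 4-ethyl-4-methylheptane.

4-ethyl-4-methylheptane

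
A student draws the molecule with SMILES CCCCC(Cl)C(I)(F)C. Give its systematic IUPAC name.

The longest continuous carbon chain has 7 atoms, so the parent hydride is heptane.
Number the chain so that the substituent locant set {2,2,3} is lower than {5,6,6} at the first point of difference.
This places a chloro group at C-3; a fluoro group at C-2; an iodo group at C-2.
Prefixes are listed alphabetically: chloro, fluoro, iodo.
Assembling the pieces gives 3-chloro-2-fluoro-2-iodoheptane.

3-chloro-2-fluoro-2-iodoheptane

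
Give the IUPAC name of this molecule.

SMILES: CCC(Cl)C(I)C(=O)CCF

5-chloro-1-fluoro-4-iodoheptan-3-one

Counting along the main chain through the carbonyl gives 7 carbons: the parent is heptane.
A ketone (C=O on an internal carbon) is the principal characteristic group, giving the suffix -one.
Number the chain so that numbering from this end puts the carbonyl group at C-3 rather than C-5.
With this numbering: the carbonyl at C-3; a chloro group at C-5; a fluoro group at C-1; an iodo group at C-4.
Prefixes are listed alphabetically: chloro, fluoro, iodo.
Putting it together: 5-chloro-1-fluoro-4-iodoheptan-3-one.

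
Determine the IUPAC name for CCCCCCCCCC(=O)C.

undecan-2-one

The longest carbon chain that includes the carbonyl has 11 carbons, so the parent hydride is undecane.
The highest-priority functional group is a ketone (C=O on an internal carbon), so the name ends in -one.
Number the chain so that numbering from this end puts the carbonyl group at C-2 rather than C-10.
That gives the carbonyl at C-2.
Assembling the pieces gives undecan-2-one.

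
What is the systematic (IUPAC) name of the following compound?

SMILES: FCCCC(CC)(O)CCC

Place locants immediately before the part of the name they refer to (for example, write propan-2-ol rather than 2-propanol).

The longest chain bearing the –OH group is 7 carbons long (heptane).
The highest-priority functional group is an alcohol (–OH), so the name ends in -ol.
The numbering direction is chosen so that the substituent locant set {1,4} is lower than {4,7} at the first point of difference.
This places the hydroxyl at C-4; an ethyl group at C-4; a fluoro group at C-1.
Substituent prefixes are cited in alphabetical order (multiplying prefixes like di-/tri- are ignored for ordering).
The name is 4-ethyl-1-fluoroheptan-4-ol.

4-ethyl-1-fluoroheptan-4-ol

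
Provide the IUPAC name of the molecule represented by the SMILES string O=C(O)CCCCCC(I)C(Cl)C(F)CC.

The longest chain bearing the –COOH group is 11 carbons long (undecane).
The highest-priority functional group is a carboxylic acid (terminal –COOH), so the name ends in -oic acid.
Number the chain so that the carboxylic acid carbon is C-1 by definition.
With this numbering: a chloro group at C-8; a fluoro group at C-9; an iodo group at C-7.
The substituents are ordered alphabetically, ignoring any di-/tri- multipliers.
The name is 8-chloro-9-fluoro-7-iodoundecanoic acid.

8-chloro-9-fluoro-7-iodoundecanoic acid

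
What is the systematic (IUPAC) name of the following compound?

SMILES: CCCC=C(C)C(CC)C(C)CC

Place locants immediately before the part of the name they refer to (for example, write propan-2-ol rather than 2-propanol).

6-ethyl-5,7-dimethylnon-4-ene

The longest carbon chain that includes the multiple bond has 9 carbons, so the parent hydride is nonane.
The chain contains a C=C double bond, so the unsaturation ending is -ene.
Number the chain so that numbering from this end puts the double bond at C-4 rather than C-5.
This places the double bond between C-4 and C-5; an ethyl group at C-6; methyl groups at C-5 and C-7.
The substituents are ordered alphabetically, ignoring any di-/tri- multipliers.
The name is 6-ethyl-5,7-dimethylnon-4-ene.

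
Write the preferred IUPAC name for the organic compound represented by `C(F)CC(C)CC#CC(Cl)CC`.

3-chloro-9-fluoro-7-methylnon-4-yne

Counting along the main chain through the multiple bond gives 9 carbons: the parent is nonane.
A C≡C triple bond in the chain gives the infix -yne-.
The numbering direction is chosen so that numbering from this end puts the triple bond at C-4 rather than C-5.
With this numbering: the triple bond between C-4 and C-5; a chloro group at C-3; a fluoro group at C-9; a methyl group at C-7.
The substituents are ordered alphabetically, ignoring any di-/tri- multipliers.
Putting it together: 3-chloro-9-fluoro-7-methylnon-4-yne.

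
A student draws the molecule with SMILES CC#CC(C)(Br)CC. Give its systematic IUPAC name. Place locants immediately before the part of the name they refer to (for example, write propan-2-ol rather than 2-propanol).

The longest carbon chain that includes the multiple bond has 6 carbons, so the parent hydride is hexane.
A C≡C triple bond in the chain gives the infix -yne-.
The numbering direction is chosen so that numbering from this end puts the triple bond at C-2 rather than C-4.
With this numbering: the triple bond between C-2 and C-3; a bromo group at C-4; a methyl group at C-4.
The substituents are ordered alphabetically, ignoring any di-/tri- multipliers.
The name is 4-bromo-4-methylhex-2-yne.

4-bromo-4-methylhex-2-yne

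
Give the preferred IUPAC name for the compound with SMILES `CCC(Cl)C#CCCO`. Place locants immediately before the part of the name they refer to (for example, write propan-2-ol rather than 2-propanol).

5-chlorohept-3-yn-1-ol

Counting along the main chain through the –OH group and the multiple bond gives 7 carbons: the parent is heptane.
An alcohol (–OH) is the principal characteristic group, giving the suffix -ol.
The chain contains a C≡C triple bond, so the unsaturation ending is -yne.
Choose the numbering such that numbering from this end puts the hydroxyl group at C-1 rather than C-7.
That gives the hydroxyl at C-1; the triple bond between C-3 and C-4; a chloro group at C-5.
Assembling the pieces gives 5-chlorohept-3-yn-1-ol.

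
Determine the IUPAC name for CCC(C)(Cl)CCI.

3-chloro-1-iodo-3-methylpentane

The parent chain contains 5 carbons (pentane).
Number the chain so that the substituent locant set {1,3,3} is lower than {3,3,5} at the first point of difference.
That gives a chloro group at C-3; an iodo group at C-1; a methyl group at C-3.
Substituent prefixes are cited in alphabetical order (multiplying prefixes like di-/tri- are ignored for ordering).
The name is 3-chloro-1-iodo-3-methylpentane.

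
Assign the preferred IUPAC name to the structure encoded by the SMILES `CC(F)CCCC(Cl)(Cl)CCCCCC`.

6,6-dichloro-2-fluorododecane

The longest carbon chain is 12 atoms: the parent is dodecane.
The numbering direction is chosen so that the substituent locant set {2,6,6} is lower than {7,7,11} at the first point of difference.
With this numbering: two chloro groups at C-6; a fluoro group at C-2.
Prefixes are listed alphabetically: chloro, fluoro.
The name is 6,6-dichloro-2-fluorododecane.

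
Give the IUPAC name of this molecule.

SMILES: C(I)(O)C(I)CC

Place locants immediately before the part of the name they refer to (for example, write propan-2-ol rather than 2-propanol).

1,2-diiodobutan-1-ol

The longest chain bearing the –OH group is 4 carbons long (butane).
An alcohol (–OH) is the principal characteristic group, giving the suffix -ol.
Number the chain so that numbering from this end puts the hydroxyl group at C-1 rather than C-4.
With this numbering: the hydroxyl at C-1; iodo groups at C-1 and C-2.
Assembling the pieces gives 1,2-diiodobutan-1-ol.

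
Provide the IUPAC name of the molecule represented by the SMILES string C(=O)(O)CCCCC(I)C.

6-iodoheptanoic acid

Counting along the main chain through the –COOH group gives 7 carbons: the parent is heptane.
The highest-priority functional group is a carboxylic acid (terminal –COOH), so the name ends in -oic acid.
The numbering direction is chosen so that the carboxylic acid carbon is C-1 by definition.
With this numbering: an iodo group at C-6.
Putting it together: 6-iodoheptanoic acid.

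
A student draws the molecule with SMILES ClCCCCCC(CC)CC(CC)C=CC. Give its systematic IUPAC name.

Counting along the main chain through the multiple bond gives 11 carbons: the parent is undecane.
There is one C=C double bond, indicated by the ending -ene.
Number the chain so that numbering from this end puts the double bond at C-2 rather than C-9.
This places the double bond between C-2 and C-3; a chloro group at C-11; ethyl groups at C-4 and C-6.
The substituents are ordered alphabetically, ignoring any di-/tri- multipliers.
Putting it together: 11-chloro-4,6-diethylundec-2-ene.

11-chloro-4,6-diethylundec-2-ene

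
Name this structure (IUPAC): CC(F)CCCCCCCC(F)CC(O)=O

3,11-difluorododecanoic acid

Counting along the main chain through the –COOH group gives 12 carbons: the parent is dodecane.
The principal characteristic group is a carboxylic acid (terminal –COOH), named with the suffix -oic acid.
Choose the numbering such that the carboxylic acid carbon is C-1 by definition.
With this numbering: fluoro groups at C-3 and C-11.
Putting it together: 3,11-difluorododecanoic acid.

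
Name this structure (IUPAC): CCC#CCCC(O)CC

The longest carbon chain that includes the –OH group and the multiple bond has 9 carbons, so the parent hydride is nonane.
An alcohol (–OH) is the principal characteristic group, giving the suffix -ol.
The chain contains a C≡C triple bond, so the unsaturation ending is -yne.
Number the chain so that numbering from this end puts the hydroxyl group at C-3 rather than C-7.
That gives the hydroxyl at C-3; the triple bond between C-6 and C-7.
Assembling the pieces gives non-6-yn-3-ol.

non-6-yn-3-ol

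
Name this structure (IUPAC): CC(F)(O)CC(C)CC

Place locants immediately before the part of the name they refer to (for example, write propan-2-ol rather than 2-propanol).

2-fluoro-4-methylhexan-2-ol

The longest chain bearing the –OH group is 6 carbons long (hexane).
The principal characteristic group is an alcohol (–OH), named with the suffix -ol.
Number the chain so that numbering from this end puts the hydroxyl group at C-2 rather than C-5.
This places the hydroxyl at C-2; a fluoro group at C-2; a methyl group at C-4.
Prefixes are listed alphabetically: fluoro, methyl.
The name is 2-fluoro-4-methylhexan-2-ol.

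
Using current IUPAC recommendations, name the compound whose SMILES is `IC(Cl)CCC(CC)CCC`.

The parent chain contains 7 carbons (heptane).
Number the chain so that the substituent locant set {1,1,4} is lower than {4,7,7} at the first point of difference.
With this numbering: a chloro group at C-1; an ethyl group at C-4; an iodo group at C-1.
The substituents are ordered alphabetically, ignoring any di-/tri- multipliers.
Putting it together: 1-chloro-4-ethyl-1-iodoheptane.

1-chloro-4-ethyl-1-iodoheptane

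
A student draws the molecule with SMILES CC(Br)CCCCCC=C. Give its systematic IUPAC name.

The longest chain bearing the multiple bond is 9 carbons long (nonane).
A C=C double bond in the chain gives the infix -ene-.
Choose the numbering such that numbering from this end puts the double bond at C-1 rather than C-8.
That gives the double bond between C-1 and C-2; a bromo group at C-8.
Putting it together: 8-bromonon-1-ene.

8-bromonon-1-ene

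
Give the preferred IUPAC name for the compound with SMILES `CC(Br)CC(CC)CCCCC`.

The parent chain contains 9 carbons (nonane).
Number the chain so that the substituent locant set {2,4} is lower than {6,8} at the first point of difference.
That gives a bromo group at C-2; an ethyl group at C-4.
The substituents are ordered alphabetically, ignoring any di-/tri- multipliers.
Assembling the pieces gives 2-bromo-4-ethylnonane.

2-bromo-4-ethylnonane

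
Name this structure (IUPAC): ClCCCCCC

1-chlorohexane

The longest carbon chain is 6 atoms: the parent is hexane.
Choose the numbering such that the substituent locant set {1} is lower than {6} at the first point of difference.
That gives a chloro group at C-1.
Putting it together: 1-chlorohexane.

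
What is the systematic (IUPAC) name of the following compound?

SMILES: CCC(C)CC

The parent chain contains 5 carbons (pentane).
Numbering from either end gives identical locants here.
With this numbering: a methyl group at C-3.
Putting it together: 3-methylpentane.

3-methylpentane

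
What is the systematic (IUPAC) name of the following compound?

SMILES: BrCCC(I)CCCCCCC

1-bromo-3-iododecane

The parent chain contains 10 carbons (decane).
Choose the numbering such that the substituent locant set {1,3} is lower than {8,10} at the first point of difference.
That gives a bromo group at C-1; an iodo group at C-3.
The substituents are ordered alphabetically, ignoring any di-/tri- multipliers.
The name is 1-bromo-3-iododecane.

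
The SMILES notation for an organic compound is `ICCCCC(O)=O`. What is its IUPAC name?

5-iodopentanoic acid

The longest chain bearing the –COOH group is 5 carbons long (pentane).
A carboxylic acid (terminal –COOH) is the principal characteristic group, giving the suffix -oic acid.
The numbering direction is chosen so that the carboxylic acid carbon is C-1 by definition.
This places an iodo group at C-5.
Putting it together: 5-iodopentanoic acid.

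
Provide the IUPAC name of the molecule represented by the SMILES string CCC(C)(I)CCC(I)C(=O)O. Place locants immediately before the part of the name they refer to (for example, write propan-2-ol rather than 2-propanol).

2,5-diiodo-5-methylheptanoic acid

The longest chain bearing the –COOH group is 7 carbons long (heptane).
A carboxylic acid (terminal –COOH) is the principal characteristic group, giving the suffix -oic acid.
The numbering direction is chosen so that the carboxylic acid carbon is C-1 by definition.
This places iodo groups at C-2 and C-5; a methyl group at C-5.
Prefixes are listed alphabetically: iodo, methyl.
Assembling the pieces gives 2,5-diiodo-5-methylheptanoic acid.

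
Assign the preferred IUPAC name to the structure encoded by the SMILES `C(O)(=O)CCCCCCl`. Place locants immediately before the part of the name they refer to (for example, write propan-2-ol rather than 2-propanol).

Counting along the main chain through the –COOH group gives 6 carbons: the parent is hexane.
The principal characteristic group is a carboxylic acid (terminal –COOH), named with the suffix -oic acid.
The numbering direction is chosen so that the carboxylic acid carbon is C-1 by definition.
That gives a chloro group at C-6.
Putting it together: 6-chlorohexanoic acid.

6-chlorohexanoic acid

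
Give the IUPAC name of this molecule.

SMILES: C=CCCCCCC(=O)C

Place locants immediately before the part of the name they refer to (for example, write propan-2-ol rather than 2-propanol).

Counting along the main chain through the carbonyl and the multiple bond gives 9 carbons: the parent is nonane.
The highest-priority functional group is a ketone (C=O on an internal carbon), so the name ends in -one.
A C=C double bond in the chain gives the infix -ene-.
The numbering direction is chosen so that numbering from this end puts the carbonyl group at C-2 rather than C-8.
This places the carbonyl at C-2; the double bond between C-8 and C-9.
The name is non-8-en-2-one.

non-8-en-2-one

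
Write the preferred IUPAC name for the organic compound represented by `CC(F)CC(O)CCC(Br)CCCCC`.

7-bromo-2-fluorododecan-4-ol

Counting along the main chain through the –OH group gives 12 carbons: the parent is dodecane.
The principal characteristic group is an alcohol (–OH), named with the suffix -ol.
Choose the numbering such that numbering from this end puts the hydroxyl group at C-4 rather than C-9.
With this numbering: the hydroxyl at C-4; a bromo group at C-7; a fluoro group at C-2.
Substituent prefixes are cited in alphabetical order (multiplying prefixes like di-/tri- are ignored for ordering).
Putting it together: 7-bromo-2-fluorododecan-4-ol.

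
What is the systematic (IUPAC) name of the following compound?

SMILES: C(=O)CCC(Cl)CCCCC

4-chlorononanal

The longest carbon chain that includes the –CHO group has 9 carbons, so the parent hydride is nonane.
The highest-priority functional group is an aldehyde (terminal –CHO), so the name ends in -al.
The numbering direction is chosen so that the aldehyde carbon is C-1 by definition.
With this numbering: a chloro group at C-4.
Assembling the pieces gives 4-chlorononanal.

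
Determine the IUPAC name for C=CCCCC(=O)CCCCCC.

dodec-1-en-6-one

The longest carbon chain that includes the carbonyl and the multiple bond has 12 carbons, so the parent hydride is dodecane.
A ketone (C=O on an internal carbon) is the principal characteristic group, giving the suffix -one.
A C=C double bond in the chain gives the infix -ene-.
Choose the numbering such that numbering from this end puts the carbonyl group at C-6 rather than C-7.
With this numbering: the carbonyl at C-6; the double bond between C-1 and C-2.
Assembling the pieces gives dodec-1-en-6-one.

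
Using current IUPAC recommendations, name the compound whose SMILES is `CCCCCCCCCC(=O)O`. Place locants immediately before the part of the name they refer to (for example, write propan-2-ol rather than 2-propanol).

decanoic acid

Counting along the main chain through the –COOH group gives 10 carbons: the parent is decane.
The highest-priority functional group is a carboxylic acid (terminal –COOH), so the name ends in -oic acid.
The numbering direction is chosen so that the carboxylic acid carbon is C-1 by definition.
The name is decanoic acid.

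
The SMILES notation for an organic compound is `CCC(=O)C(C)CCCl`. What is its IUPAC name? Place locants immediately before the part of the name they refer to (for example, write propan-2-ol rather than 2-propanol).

6-chloro-4-methylhexan-3-one

The longest chain bearing the carbonyl is 6 carbons long (hexane).
A ketone (C=O on an internal carbon) is the principal characteristic group, giving the suffix -one.
The numbering direction is chosen so that numbering from this end puts the carbonyl group at C-3 rather than C-4.
That gives the carbonyl at C-3; a chloro group at C-6; a methyl group at C-4.
Substituent prefixes are cited in alphabetical order (multiplying prefixes like di-/tri- are ignored for ordering).
The name is 6-chloro-4-methylhexan-3-one.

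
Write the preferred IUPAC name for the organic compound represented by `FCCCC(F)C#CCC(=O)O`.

5,8-difluorooct-3-ynoic acid

The longest carbon chain that includes the –COOH group and the multiple bond has 8 carbons, so the parent hydride is octane.
A carboxylic acid (terminal –COOH) is the principal characteristic group, giving the suffix -oic acid.
A C≡C triple bond in the chain gives the infix -yne-.
The numbering direction is chosen so that the carboxylic acid carbon is C-1 by definition.
This places the triple bond between C-3 and C-4; fluoro groups at C-5 and C-8.
Assembling the pieces gives 5,8-difluorooct-3-ynoic acid.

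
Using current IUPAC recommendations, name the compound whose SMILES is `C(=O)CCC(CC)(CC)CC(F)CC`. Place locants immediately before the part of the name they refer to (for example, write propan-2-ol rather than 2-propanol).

4,4-diethyl-6-fluorooctanal

Counting along the main chain through the –CHO group gives 8 carbons: the parent is octane.
The principal characteristic group is an aldehyde (terminal –CHO), named with the suffix -al.
Number the chain so that the aldehyde carbon is C-1 by definition.
This places two ethyl groups at C-4; a fluoro group at C-6.
Substituent prefixes are cited in alphabetical order (multiplying prefixes like di-/tri- are ignored for ordering).
The name is 4,4-diethyl-6-fluorooctanal.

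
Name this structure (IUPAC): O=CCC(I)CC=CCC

3-iodooct-5-enal

The longest carbon chain that includes the –CHO group and the multiple bond has 8 carbons, so the parent hydride is octane.
An aldehyde (terminal –CHO) is the principal characteristic group, giving the suffix -al.
The chain contains a C=C double bond, so the unsaturation ending is -ene.
Choose the numbering such that the aldehyde carbon is C-1 by definition.
This places the double bond between C-5 and C-6; an iodo group at C-3.
Assembling the pieces gives 3-iodooct-5-enal.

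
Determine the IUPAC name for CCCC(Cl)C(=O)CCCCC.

4-chlorodecan-5-one

The longest chain bearing the carbonyl is 10 carbons long (decane).
The principal characteristic group is a ketone (C=O on an internal carbon), named with the suffix -one.
Choose the numbering such that numbering from this end puts the carbonyl group at C-5 rather than C-6.
This places the carbonyl at C-5; a chloro group at C-4.
Assembling the pieces gives 4-chlorodecan-5-one.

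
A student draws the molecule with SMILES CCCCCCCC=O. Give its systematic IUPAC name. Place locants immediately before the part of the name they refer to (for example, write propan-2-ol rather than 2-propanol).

octanal

Counting along the main chain through the –CHO group gives 8 carbons: the parent is octane.
The principal characteristic group is an aldehyde (terminal –CHO), named with the suffix -al.
The numbering direction is chosen so that the aldehyde carbon is C-1 by definition.
Putting it together: octanal.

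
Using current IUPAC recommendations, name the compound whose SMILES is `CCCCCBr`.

The parent chain contains 5 carbons (pentane).
Choose the numbering such that the substituent locant set {1} is lower than {5} at the first point of difference.
That gives a bromo group at C-1.
The name is 1-bromopentane.

1-bromopentane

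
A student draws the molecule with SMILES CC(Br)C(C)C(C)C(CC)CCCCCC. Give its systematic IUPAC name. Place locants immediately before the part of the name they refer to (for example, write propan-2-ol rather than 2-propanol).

The longest carbon chain is 11 atoms: the parent is undecane.
The numbering direction is chosen so that the substituent locant set {2,3,4,5} is lower than {7,8,9,10} at the first point of difference.
With this numbering: a bromo group at C-2; an ethyl group at C-5; methyl groups at C-3 and C-4.
The substituents are ordered alphabetically, ignoring any di-/tri- multipliers.
The name is 2-bromo-5-ethyl-3,4-dimethylundecane.

2-bromo-5-ethyl-3,4-dimethylundecane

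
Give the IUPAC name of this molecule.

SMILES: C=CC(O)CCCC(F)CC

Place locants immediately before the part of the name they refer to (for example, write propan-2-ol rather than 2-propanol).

The longest chain bearing the –OH group and the multiple bond is 9 carbons long (nonane).
The principal characteristic group is an alcohol (–OH), named with the suffix -ol.
The chain contains a C=C double bond, so the unsaturation ending is -ene.
Number the chain so that numbering from this end puts the hydroxyl group at C-3 rather than C-7.
This places the hydroxyl at C-3; the double bond between C-1 and C-2; a fluoro group at C-7.
The name is 7-fluoronon-1-en-3-ol.

7-fluoronon-1-en-3-ol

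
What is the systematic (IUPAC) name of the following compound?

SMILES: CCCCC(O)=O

pentanoic acid

The longest chain bearing the –COOH group is 5 carbons long (pentane).
A carboxylic acid (terminal –COOH) is the principal characteristic group, giving the suffix -oic acid.
The numbering direction is chosen so that the carboxylic acid carbon is C-1 by definition.
Assembling the pieces gives pentanoic acid.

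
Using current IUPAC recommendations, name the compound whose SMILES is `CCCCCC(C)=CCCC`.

5-methyldec-4-ene

Counting along the main chain through the multiple bond gives 10 carbons: the parent is decane.
There is one C=C double bond, indicated by the ending -ene.
Choose the numbering such that numbering from this end puts the double bond at C-4 rather than C-6.
That gives the double bond between C-4 and C-5; a methyl group at C-5.
The name is 5-methyldec-4-ene.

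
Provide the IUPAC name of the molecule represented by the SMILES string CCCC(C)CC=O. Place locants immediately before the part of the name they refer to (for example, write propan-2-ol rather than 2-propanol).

3-methylhexanal

The longest chain bearing the –CHO group is 6 carbons long (hexane).
The principal characteristic group is an aldehyde (terminal –CHO), named with the suffix -al.
Number the chain so that the aldehyde carbon is C-1 by definition.
This places a methyl group at C-3.
The name is 3-methylhexanal.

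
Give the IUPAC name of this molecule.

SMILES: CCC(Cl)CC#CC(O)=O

The longest carbon chain that includes the –COOH group and the multiple bond has 7 carbons, so the parent hydride is heptane.
The principal characteristic group is a carboxylic acid (terminal –COOH), named with the suffix -oic acid.
The chain contains a C≡C triple bond, so the unsaturation ending is -yne.
Number the chain so that the carboxylic acid carbon is C-1 by definition.
That gives the triple bond between C-2 and C-3; a chloro group at C-5.
The name is 5-chlorohept-2-ynoic acid.

5-chlorohept-2-ynoic acid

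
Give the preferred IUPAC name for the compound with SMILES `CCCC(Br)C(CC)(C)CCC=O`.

The longest carbon chain that includes the –CHO group has 8 carbons, so the parent hydride is octane.
The principal characteristic group is an aldehyde (terminal –CHO), named with the suffix -al.
Choose the numbering such that the aldehyde carbon is C-1 by definition.
That gives a bromo group at C-5; an ethyl group at C-4; a methyl group at C-4.
The substituents are ordered alphabetically, ignoring any di-/tri- multipliers.
Assembling the pieces gives 5-bromo-4-ethyl-4-methyloctanal.

5-bromo-4-ethyl-4-methyloctanal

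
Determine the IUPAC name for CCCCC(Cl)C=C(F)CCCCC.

The longest chain bearing the multiple bond is 12 carbons long (dodecane).
The chain contains a C=C double bond, so the unsaturation ending is -ene.
Number the chain so that the substituent locant set {5,7} is lower than {6,8} at the first point of difference.
This places the double bond between C-6 and C-7; a chloro group at C-5; a fluoro group at C-7.
Prefixes are listed alphabetically: chloro, fluoro.
Putting it together: 5-chloro-7-fluorododec-6-ene.

5-chloro-7-fluorododec-6-ene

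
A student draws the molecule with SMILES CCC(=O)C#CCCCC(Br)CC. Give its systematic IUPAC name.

The longest chain bearing the carbonyl and the multiple bond is 11 carbons long (undecane).
The principal characteristic group is a ketone (C=O on an internal carbon), named with the suffix -one.
The chain contains a C≡C triple bond, so the unsaturation ending is -yne.
The numbering direction is chosen so that numbering from this end puts the carbonyl group at C-3 rather than C-9.
With this numbering: the carbonyl at C-3; the triple bond between C-4 and C-5; a bromo group at C-9.
The name is 9-bromoundec-4-yn-3-one.

9-bromoundec-4-yn-3-one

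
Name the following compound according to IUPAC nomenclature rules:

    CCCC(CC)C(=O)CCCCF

The longest chain bearing the carbonyl is 9 carbons long (nonane).
A ketone (C=O on an internal carbon) is the principal characteristic group, giving the suffix -one.
Choose the numbering such that the substituent locant set {1,6} is lower than {4,9} at the first point of difference.
This places the carbonyl at C-5; an ethyl group at C-6; a fluoro group at C-1.
Substituent prefixes are cited in alphabetical order (multiplying prefixes like di-/tri- are ignored for ordering).
Putting it together: 6-ethyl-1-fluorononan-5-one.

6-ethyl-1-fluorononan-5-one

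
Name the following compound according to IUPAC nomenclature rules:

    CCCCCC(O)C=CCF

The longest chain bearing the –OH group and the multiple bond is 9 carbons long (nonane).
The principal characteristic group is an alcohol (–OH), named with the suffix -ol.
The chain contains a C=C double bond, so the unsaturation ending is -ene.
The numbering direction is chosen so that numbering from this end puts the hydroxyl group at C-4 rather than C-6.
That gives the hydroxyl at C-4; the double bond between C-2 and C-3; a fluoro group at C-1.
The name is 1-fluoronon-2-en-4-ol.

1-fluoronon-2-en-4-ol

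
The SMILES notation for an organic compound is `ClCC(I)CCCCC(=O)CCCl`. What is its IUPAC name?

1,9-dichloro-8-iodononan-3-one

The longest chain bearing the carbonyl is 9 carbons long (nonane).
The highest-priority functional group is a ketone (C=O on an internal carbon), so the name ends in -one.
The numbering direction is chosen so that numbering from this end puts the carbonyl group at C-3 rather than C-7.
That gives the carbonyl at C-3; chloro groups at C-1 and C-9; an iodo group at C-8.
The substituents are ordered alphabetically, ignoring any di-/tri- multipliers.
The name is 1,9-dichloro-8-iodononan-3-one.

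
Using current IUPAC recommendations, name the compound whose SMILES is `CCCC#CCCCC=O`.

non-5-ynal

Counting along the main chain through the –CHO group and the multiple bond gives 9 carbons: the parent is nonane.
An aldehyde (terminal –CHO) is the principal characteristic group, giving the suffix -al.
The chain contains a C≡C triple bond, so the unsaturation ending is -yne.
The numbering direction is chosen so that the aldehyde carbon is C-1 by definition.
With this numbering: the triple bond between C-5 and C-6.
The name is non-5-ynal.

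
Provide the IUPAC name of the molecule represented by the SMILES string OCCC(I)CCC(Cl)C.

6-chloro-3-iodoheptan-1-ol

The longest chain bearing the –OH group is 7 carbons long (heptane).
The highest-priority functional group is an alcohol (–OH), so the name ends in -ol.
The numbering direction is chosen so that numbering from this end puts the hydroxyl group at C-1 rather than C-7.
This places the hydroxyl at C-1; a chloro group at C-6; an iodo group at C-3.
Substituent prefixes are cited in alphabetical order (multiplying prefixes like di-/tri- are ignored for ordering).
The name is 6-chloro-3-iodoheptan-1-ol.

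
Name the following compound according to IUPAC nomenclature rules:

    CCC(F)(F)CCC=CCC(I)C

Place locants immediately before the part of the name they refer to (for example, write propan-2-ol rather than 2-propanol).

8,8-difluoro-2-iododec-4-ene

The longest chain bearing the multiple bond is 10 carbons long (decane).
The chain contains a C=C double bond, so the unsaturation ending is -ene.
Choose the numbering such that numbering from this end puts the double bond at C-4 rather than C-6.
This places the double bond between C-4 and C-5; two fluoro groups at C-8; an iodo group at C-2.
The substituents are ordered alphabetically, ignoring any di-/tri- multipliers.
Assembling the pieces gives 8,8-difluoro-2-iododec-4-ene.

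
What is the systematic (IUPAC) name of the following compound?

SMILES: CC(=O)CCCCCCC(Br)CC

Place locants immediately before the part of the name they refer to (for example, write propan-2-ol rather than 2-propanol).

Counting along the main chain through the carbonyl gives 11 carbons: the parent is undecane.
A ketone (C=O on an internal carbon) is the principal characteristic group, giving the suffix -one.
The numbering direction is chosen so that numbering from this end puts the carbonyl group at C-2 rather than C-10.
This places the carbonyl at C-2; a bromo group at C-9.
Putting it together: 9-bromoundecan-2-one.

9-bromoundecan-2-one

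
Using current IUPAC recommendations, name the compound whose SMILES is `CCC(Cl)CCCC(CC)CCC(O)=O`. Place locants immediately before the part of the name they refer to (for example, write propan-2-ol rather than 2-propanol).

8-chloro-4-ethyldecanoic acid

The longest carbon chain that includes the –COOH group has 10 carbons, so the parent hydride is decane.
The principal characteristic group is a carboxylic acid (terminal –COOH), named with the suffix -oic acid.
The numbering direction is chosen so that the carboxylic acid carbon is C-1 by definition.
This places a chloro group at C-8; an ethyl group at C-4.
The substituents are ordered alphabetically, ignoring any di-/tri- multipliers.
Assembling the pieces gives 8-chloro-4-ethyldecanoic acid.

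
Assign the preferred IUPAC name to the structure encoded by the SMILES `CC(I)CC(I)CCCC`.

2,4-diiodooctane

The longest continuous carbon chain has 8 atoms, so the parent hydride is octane.
Choose the numbering such that the substituent locant set {2,4} is lower than {5,7} at the first point of difference.
This places iodo groups at C-2 and C-4.
Putting it together: 2,4-diiodooctane.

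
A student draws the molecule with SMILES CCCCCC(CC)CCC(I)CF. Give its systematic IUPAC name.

The longest continuous carbon chain has 10 atoms, so the parent hydride is decane.
Number the chain so that the substituent locant set {1,2,5} is lower than {6,9,10} at the first point of difference.
With this numbering: an ethyl group at C-5; a fluoro group at C-1; an iodo group at C-2.
Substituent prefixes are cited in alphabetical order (multiplying prefixes like di-/tri- are ignored for ordering).
Assembling the pieces gives 5-ethyl-1-fluoro-2-iododecane.

5-ethyl-1-fluoro-2-iododecane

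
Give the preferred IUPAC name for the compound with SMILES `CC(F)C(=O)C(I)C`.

The longest chain bearing the carbonyl is 5 carbons long (pentane).
The highest-priority functional group is a ketone (C=O on an internal carbon), so the name ends in -one.
Choose the numbering such that the locant sets are identical either way, so the alphabetically earlier fluoro substituent takes the lower locant (2 rather than 4).
That gives the carbonyl at C-3; a fluoro group at C-2; an iodo group at C-4.
Substituent prefixes are cited in alphabetical order (multiplying prefixes like di-/tri- are ignored for ordering).
The name is 2-fluoro-4-iodopentan-3-one.

2-fluoro-4-iodopentan-3-one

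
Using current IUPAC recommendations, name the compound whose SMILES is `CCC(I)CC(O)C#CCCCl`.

The longest chain bearing the –OH group and the multiple bond is 9 carbons long (nonane).
The highest-priority functional group is an alcohol (–OH), so the name ends in -ol.
A C≡C triple bond in the chain gives the infix -yne-.
Choose the numbering such that numbering from this end puts the triple bond at C-3 rather than C-6.
With this numbering: the hydroxyl at C-5; the triple bond between C-3 and C-4; a chloro group at C-1; an iodo group at C-7.
Substituent prefixes are cited in alphabetical order (multiplying prefixes like di-/tri- are ignored for ordering).
Putting it together: 1-chloro-7-iodonon-3-yn-5-ol.

1-chloro-7-iodonon-3-yn-5-ol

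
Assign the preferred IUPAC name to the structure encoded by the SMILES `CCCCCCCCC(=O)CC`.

undecan-3-one

Counting along the main chain through the carbonyl gives 11 carbons: the parent is undecane.
The principal characteristic group is a ketone (C=O on an internal carbon), named with the suffix -one.
Choose the numbering such that numbering from this end puts the carbonyl group at C-3 rather than C-9.
That gives the carbonyl at C-3.
The name is undecan-3-one.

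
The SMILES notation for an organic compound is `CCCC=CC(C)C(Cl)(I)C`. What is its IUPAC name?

2-chloro-2-iodo-3-methyloct-4-ene

The longest carbon chain that includes the multiple bond has 8 carbons, so the parent hydride is octane.
A C=C double bond in the chain gives the infix -ene-.
The numbering direction is chosen so that the substituent locant set {2,2,3} is lower than {6,7,7} at the first point of difference.
That gives the double bond between C-4 and C-5; a chloro group at C-2; an iodo group at C-2; a methyl group at C-3.
Prefixes are listed alphabetically: chloro, iodo, methyl.
The name is 2-chloro-2-iodo-3-methyloct-4-ene.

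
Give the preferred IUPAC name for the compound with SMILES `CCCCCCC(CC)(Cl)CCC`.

The longest continuous carbon chain has 10 atoms, so the parent hydride is decane.
The numbering direction is chosen so that the substituent locant set {4,4} is lower than {7,7} at the first point of difference.
With this numbering: a chloro group at C-4; an ethyl group at C-4.
The substituents are ordered alphabetically, ignoring any di-/tri- multipliers.
Assembling the pieces gives 4-chloro-4-ethyldecane.

4-chloro-4-ethyldecane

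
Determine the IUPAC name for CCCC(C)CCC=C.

The longest chain bearing the multiple bond is 8 carbons long (octane).
A C=C double bond in the chain gives the infix -ene-.
Choose the numbering such that numbering from this end puts the double bond at C-1 rather than C-7.
With this numbering: the double bond between C-1 and C-2; a methyl group at C-5.
Assembling the pieces gives 5-methyloct-1-ene.

5-methyloct-1-ene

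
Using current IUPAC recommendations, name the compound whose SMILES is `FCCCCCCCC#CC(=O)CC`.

The longest chain bearing the carbonyl and the multiple bond is 12 carbons long (dodecane).
The principal characteristic group is a ketone (C=O on an internal carbon), named with the suffix -one.
There is one C≡C triple bond, indicated by the ending -yne.
Choose the numbering such that numbering from this end puts the carbonyl group at C-3 rather than C-10.
This places the carbonyl at C-3; the triple bond between C-4 and C-5; a fluoro group at C-12.
Putting it together: 12-fluorododec-4-yn-3-one.

12-fluorododec-4-yn-3-one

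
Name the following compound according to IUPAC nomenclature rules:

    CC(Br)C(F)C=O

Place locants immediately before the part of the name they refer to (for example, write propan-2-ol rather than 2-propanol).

3-bromo-2-fluorobutanal

Counting along the main chain through the –CHO group gives 4 carbons: the parent is butane.
An aldehyde (terminal –CHO) is the principal characteristic group, giving the suffix -al.
Number the chain so that the aldehyde carbon is C-1 by definition.
This places a bromo group at C-3; a fluoro group at C-2.
Substituent prefixes are cited in alphabetical order (multiplying prefixes like di-/tri- are ignored for ordering).
Assembling the pieces gives 3-bromo-2-fluorobutanal.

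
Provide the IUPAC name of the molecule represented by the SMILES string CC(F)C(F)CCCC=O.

5,6-difluoroheptanal

The longest carbon chain that includes the –CHO group has 7 carbons, so the parent hydride is heptane.
The highest-priority functional group is an aldehyde (terminal –CHO), so the name ends in -al.
Number the chain so that the aldehyde carbon is C-1 by definition.
This places fluoro groups at C-5 and C-6.
The name is 5,6-difluoroheptanal.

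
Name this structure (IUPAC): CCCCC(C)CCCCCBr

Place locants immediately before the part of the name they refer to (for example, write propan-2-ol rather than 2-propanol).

The longest continuous carbon chain has 10 atoms, so the parent hydride is decane.
Choose the numbering such that the substituent locant set {1,6} is lower than {5,10} at the first point of difference.
That gives a bromo group at C-1; a methyl group at C-6.
Substituent prefixes are cited in alphabetical order (multiplying prefixes like di-/tri- are ignored for ordering).
Assembling the pieces gives 1-bromo-6-methyldecane.

1-bromo-6-methyldecane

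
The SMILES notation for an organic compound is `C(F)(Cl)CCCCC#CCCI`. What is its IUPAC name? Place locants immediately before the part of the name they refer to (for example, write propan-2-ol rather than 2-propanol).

The longest chain bearing the multiple bond is 9 carbons long (nonane).
The chain contains a C≡C triple bond, so the unsaturation ending is -yne.
Number the chain so that numbering from this end puts the triple bond at C-3 rather than C-6.
With this numbering: the triple bond between C-3 and C-4; a chloro group at C-9; a fluoro group at C-9; an iodo group at C-1.
Prefixes are listed alphabetically: chloro, fluoro, iodo.
Assembling the pieces gives 9-chloro-9-fluoro-1-iodonon-3-yne.

9-chloro-9-fluoro-1-iodonon-3-yne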